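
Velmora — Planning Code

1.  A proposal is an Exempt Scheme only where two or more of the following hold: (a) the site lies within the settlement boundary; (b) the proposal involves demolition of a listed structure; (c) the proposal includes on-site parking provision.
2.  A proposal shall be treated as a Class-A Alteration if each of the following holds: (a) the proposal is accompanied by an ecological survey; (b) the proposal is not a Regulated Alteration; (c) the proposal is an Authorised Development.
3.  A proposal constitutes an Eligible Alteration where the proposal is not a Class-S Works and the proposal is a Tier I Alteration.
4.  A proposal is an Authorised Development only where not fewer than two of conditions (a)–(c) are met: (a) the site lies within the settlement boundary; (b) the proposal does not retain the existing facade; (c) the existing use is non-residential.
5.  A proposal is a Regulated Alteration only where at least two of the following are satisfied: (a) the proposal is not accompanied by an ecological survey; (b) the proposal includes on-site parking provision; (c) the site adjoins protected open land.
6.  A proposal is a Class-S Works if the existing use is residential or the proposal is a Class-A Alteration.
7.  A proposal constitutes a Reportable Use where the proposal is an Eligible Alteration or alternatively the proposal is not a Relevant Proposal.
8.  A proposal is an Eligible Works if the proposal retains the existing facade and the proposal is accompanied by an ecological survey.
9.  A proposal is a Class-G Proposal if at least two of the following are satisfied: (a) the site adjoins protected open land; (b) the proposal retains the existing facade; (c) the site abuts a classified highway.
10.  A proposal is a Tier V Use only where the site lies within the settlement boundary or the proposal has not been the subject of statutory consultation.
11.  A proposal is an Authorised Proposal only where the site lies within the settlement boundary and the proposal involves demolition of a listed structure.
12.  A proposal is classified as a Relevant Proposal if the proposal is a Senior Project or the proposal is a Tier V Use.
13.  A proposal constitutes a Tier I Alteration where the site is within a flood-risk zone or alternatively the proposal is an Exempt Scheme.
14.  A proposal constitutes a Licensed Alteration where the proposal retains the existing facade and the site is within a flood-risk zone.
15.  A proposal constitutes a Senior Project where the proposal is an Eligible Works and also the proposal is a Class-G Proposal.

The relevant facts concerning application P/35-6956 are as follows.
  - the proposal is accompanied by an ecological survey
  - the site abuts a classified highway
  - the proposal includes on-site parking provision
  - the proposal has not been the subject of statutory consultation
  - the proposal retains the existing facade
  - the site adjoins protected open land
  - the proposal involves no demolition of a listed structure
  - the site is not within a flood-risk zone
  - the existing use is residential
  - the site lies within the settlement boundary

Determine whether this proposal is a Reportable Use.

Under paragraph 5: the proposal is not accompanied by an ecological survey? no; the proposal includes on-site parking provision? yes; the site adjoins protected open land? yes — 2 of 3 hold (need ≥2) → satisfied.
Under paragraph 4: the site lies within the settlement boundary? yes; the proposal does not retain the existing facade? no; the existing use is non-residential? no — 1 of 3 hold (need ≥2) → not satisfied.
Under paragraph 2: the proposal is accompanied by an ecological survey? yes; and not a Regulated Alteration (paragraph 5)? no; and Authorised Development (paragraph 4)? no. So the proposal is not a Class-A Alteration.
Under paragraph 6: the existing use is residential? yes; or Class-A Alteration (paragraph 2)? no. So the proposal is a Class-S Works.
Under paragraph 1: the site lies within the settlement boundary? yes; the proposal involves demolition of a listed structure? no; the proposal includes on-site parking provision? yes — 2 of 3 hold (need ≥2) → satisfied.
Under paragraph 13: the site is within a flood-risk zone? no; or Exempt Scheme (paragraph 1)? yes. So the proposal is a Tier I Alteration.
Under paragraph 3: not a Class-S Works (paragraph 6)? no; and Tier I Alteration (paragraph 13)? yes. So the proposal is not an Eligible Alteration.
Under paragraph 8: the proposal retains the existing facade? yes; and the proposal is accompanied by an ecological survey? yes. So the proposal is an Eligible Works.
Under paragraph 9: the site adjoins protected open land? yes; the proposal retains the existing facade? yes; the site abuts a classified highway? yes — 3 of 3 hold (need ≥2) → satisfied.
Under paragraph 15: Eligible Works (paragraph 8)? yes; and Class-G Proposal (paragraph 9)? yes. So the proposal is a Senior Project.
Under paragraph 10: the site lies within the settlement boundary? yes; or the proposal has not been the subject of statutory consultation? yes. So the proposal is a Tier V Use.
Under paragraph 12: Senior Project (paragraph 15)? yes; or Tier V Use (paragraph 10)? yes. So the proposal is a Relevant Proposal.
Under paragraph 7: Eligible Alteration (paragraph 3)? no; or not a Relevant Proposal (paragraph 12)? no. So the proposal is not a Reportable Use.

No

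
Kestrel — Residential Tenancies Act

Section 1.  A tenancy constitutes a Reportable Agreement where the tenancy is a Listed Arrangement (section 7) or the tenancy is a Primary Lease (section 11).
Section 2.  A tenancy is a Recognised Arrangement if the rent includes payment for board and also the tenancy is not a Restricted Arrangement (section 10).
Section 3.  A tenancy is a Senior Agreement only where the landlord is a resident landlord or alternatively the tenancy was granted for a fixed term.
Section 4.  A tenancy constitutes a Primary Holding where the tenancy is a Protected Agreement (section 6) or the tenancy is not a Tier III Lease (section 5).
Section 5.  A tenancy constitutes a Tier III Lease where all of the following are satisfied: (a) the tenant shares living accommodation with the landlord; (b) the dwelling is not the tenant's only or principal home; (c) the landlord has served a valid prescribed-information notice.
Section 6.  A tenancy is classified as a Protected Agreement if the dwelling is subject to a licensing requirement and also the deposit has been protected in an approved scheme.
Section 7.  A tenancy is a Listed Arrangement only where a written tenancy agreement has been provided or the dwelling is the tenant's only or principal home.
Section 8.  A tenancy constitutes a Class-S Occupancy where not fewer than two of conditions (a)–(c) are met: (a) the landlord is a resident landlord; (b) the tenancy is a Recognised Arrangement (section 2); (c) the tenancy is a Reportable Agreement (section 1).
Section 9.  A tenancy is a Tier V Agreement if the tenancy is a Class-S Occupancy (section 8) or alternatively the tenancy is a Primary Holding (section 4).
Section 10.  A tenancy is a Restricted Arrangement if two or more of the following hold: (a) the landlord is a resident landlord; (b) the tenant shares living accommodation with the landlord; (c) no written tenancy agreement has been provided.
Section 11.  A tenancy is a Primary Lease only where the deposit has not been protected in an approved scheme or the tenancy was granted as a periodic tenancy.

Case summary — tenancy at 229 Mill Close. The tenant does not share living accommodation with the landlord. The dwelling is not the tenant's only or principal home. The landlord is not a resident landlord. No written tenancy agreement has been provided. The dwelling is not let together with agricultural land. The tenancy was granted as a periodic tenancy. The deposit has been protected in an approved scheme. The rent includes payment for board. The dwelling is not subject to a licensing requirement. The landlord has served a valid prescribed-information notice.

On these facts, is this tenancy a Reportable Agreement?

section 7 — Listed Arrangement: [a written tenancy agreement has been provided? no] OR [the dwelling is the tenant's only or principal home? no] → not satisfied.
section 11 — Primary Lease: [the deposit has not been protected in an approved scheme? no] OR [the tenancy was granted as a periodic tenancy? yes] → satisfied.
section 1 — Reportable Agreement: [Listed Arrangement (section 7)? no] OR [Primary Lease (section 11)? yes] → satisfied.

Yes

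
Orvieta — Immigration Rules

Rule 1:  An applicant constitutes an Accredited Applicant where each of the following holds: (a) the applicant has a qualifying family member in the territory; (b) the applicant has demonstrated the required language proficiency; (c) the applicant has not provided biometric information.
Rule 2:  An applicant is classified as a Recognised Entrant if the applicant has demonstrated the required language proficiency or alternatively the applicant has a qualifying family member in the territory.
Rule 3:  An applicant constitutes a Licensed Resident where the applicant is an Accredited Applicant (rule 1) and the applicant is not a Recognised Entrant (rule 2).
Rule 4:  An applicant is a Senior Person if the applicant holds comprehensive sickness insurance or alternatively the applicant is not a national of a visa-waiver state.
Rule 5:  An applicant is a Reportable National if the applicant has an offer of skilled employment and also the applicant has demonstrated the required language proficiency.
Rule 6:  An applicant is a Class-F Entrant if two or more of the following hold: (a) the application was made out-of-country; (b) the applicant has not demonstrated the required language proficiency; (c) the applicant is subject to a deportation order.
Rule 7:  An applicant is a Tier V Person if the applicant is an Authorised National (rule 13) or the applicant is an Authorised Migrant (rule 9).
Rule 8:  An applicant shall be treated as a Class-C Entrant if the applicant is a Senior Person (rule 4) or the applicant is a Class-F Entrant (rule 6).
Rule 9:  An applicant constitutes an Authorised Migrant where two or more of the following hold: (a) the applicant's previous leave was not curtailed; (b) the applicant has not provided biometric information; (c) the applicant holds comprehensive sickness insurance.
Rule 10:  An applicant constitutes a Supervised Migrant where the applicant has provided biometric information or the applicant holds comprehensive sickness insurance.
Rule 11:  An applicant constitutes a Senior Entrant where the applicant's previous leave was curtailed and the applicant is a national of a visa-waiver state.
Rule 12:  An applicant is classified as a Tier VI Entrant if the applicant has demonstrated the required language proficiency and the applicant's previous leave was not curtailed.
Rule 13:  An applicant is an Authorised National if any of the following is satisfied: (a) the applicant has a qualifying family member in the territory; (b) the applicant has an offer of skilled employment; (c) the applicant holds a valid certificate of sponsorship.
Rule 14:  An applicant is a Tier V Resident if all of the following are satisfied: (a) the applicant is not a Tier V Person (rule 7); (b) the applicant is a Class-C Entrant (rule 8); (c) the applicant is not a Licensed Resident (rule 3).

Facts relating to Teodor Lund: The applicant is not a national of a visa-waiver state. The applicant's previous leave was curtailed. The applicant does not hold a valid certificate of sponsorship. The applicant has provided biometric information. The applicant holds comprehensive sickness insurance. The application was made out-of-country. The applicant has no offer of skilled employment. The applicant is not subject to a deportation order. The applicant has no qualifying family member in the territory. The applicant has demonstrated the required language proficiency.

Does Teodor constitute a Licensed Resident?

No

rule 1 — Accredited Applicant: [the applicant has a qualifying family member in the territory? no] AND [the applicant has demonstrated the required language proficiency? yes] AND [the applicant has not provided biometric information? no] → not satisfied.
rule 2 — Recognised Entrant: [the applicant has demonstrated the required language proficiency? yes] OR [the applicant has a qualifying family member in the territory? no] → satisfied.
rule 3 — Licensed Resident: [Accredited Applicant (rule 1)? no] AND [not a Recognised Entrant (rule 2)? no] → not satisfied.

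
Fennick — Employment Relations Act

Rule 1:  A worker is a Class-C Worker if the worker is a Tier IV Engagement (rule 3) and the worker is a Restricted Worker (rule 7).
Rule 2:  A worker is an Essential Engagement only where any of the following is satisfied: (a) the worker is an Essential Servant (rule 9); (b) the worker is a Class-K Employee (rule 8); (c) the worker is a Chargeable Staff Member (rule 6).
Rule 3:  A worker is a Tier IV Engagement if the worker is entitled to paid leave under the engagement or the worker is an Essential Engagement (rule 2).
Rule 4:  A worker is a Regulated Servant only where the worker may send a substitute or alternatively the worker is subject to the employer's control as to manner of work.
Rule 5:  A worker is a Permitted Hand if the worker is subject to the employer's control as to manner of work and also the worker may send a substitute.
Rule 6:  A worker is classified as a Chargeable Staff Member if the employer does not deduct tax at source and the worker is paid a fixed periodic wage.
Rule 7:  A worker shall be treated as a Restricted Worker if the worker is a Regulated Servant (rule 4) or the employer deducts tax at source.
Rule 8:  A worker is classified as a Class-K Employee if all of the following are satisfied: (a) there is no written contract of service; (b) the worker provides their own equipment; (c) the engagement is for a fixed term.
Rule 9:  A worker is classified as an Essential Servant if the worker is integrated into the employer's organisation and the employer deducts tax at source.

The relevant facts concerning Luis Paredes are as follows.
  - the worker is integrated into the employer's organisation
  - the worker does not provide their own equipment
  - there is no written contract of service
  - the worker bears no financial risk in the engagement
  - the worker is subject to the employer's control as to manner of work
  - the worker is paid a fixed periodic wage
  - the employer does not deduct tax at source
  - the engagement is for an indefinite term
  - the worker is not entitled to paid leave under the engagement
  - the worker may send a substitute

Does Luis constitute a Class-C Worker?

Yes

rule 9 — Essential Servant: [the worker is integrated into the employer's organisation? yes] AND [the employer deducts tax at source? no] → not satisfied.
rule 8 — Class-K Employee: [there is no written contract of service? yes] AND [the worker provides their own equipment? no] AND [the engagement is for a fixed term? no] → not satisfied.
rule 6 — Chargeable Staff Member: [the employer does not deduct tax at source? yes] AND [the worker is paid a fixed periodic wage? yes] → satisfied.
rule 2 — Essential Engagement: [Essential Servant (rule 9)? no] OR [Class-K Employee (rule 8)? no] OR [Chargeable Staff Member (rule 6)? yes] → satisfied.
rule 3 — Tier IV Engagement: [the worker is entitled to paid leave under the engagement? no] OR [Essential Engagement (rule 2)? yes] → satisfied.
rule 4 — Regulated Servant: [the worker may send a substitute? yes] OR [the worker is subject to the employer's control as to manner of work? yes] → satisfied.
rule 7 — Restricted Worker: [Regulated Servant (rule 4)? yes] OR [the employer deducts tax at source? no] → satisfied.
rule 1 — Class-C Worker: [Tier IV Engagement (rule 3)? yes] AND [Restricted Worker (rule 7)? yes] → satisfied.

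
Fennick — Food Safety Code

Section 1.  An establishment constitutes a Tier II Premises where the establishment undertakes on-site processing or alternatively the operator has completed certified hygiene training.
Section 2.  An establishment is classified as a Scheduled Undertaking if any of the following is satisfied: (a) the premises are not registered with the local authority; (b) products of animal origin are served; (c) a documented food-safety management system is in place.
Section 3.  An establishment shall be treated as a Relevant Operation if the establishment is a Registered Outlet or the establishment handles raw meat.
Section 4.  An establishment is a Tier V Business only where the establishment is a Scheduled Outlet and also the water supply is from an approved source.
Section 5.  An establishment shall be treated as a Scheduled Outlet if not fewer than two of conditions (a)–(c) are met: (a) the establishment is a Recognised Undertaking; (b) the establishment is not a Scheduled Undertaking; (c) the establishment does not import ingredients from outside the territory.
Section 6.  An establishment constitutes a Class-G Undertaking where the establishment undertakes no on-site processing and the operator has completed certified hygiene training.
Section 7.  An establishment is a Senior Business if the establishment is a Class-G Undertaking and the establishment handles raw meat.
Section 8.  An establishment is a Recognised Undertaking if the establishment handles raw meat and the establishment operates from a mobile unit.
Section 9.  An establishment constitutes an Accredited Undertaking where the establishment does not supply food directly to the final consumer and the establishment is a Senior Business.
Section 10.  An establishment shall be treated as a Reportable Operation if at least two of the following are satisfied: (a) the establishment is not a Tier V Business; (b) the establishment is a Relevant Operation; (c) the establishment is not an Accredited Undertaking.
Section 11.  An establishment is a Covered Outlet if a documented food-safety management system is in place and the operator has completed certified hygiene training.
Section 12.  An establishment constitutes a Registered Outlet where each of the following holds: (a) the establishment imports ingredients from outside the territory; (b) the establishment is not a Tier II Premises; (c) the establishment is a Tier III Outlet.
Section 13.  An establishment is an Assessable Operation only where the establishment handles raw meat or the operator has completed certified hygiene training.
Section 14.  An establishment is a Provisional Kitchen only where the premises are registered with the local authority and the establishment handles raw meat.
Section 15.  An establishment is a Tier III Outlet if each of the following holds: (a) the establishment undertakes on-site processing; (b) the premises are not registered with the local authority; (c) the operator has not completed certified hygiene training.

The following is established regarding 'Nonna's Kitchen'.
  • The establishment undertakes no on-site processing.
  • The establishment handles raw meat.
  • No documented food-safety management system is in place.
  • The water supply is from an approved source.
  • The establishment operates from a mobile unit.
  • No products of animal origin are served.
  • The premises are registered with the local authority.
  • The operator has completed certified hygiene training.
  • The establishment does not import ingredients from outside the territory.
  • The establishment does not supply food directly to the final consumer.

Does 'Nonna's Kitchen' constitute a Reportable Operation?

section 8 — Recognised Undertaking: [the establishment handles raw meat? yes] AND [the establishment operates from a mobile unit? yes] → satisfied.
section 2 — Scheduled Undertaking: [the premises are not registered with the local authority? no] OR [products of animal origin are served? no] OR [a documented food-safety management system is in place? no] → not satisfied.
section 5 — Scheduled Outlet: Recognised Undertaking (section 8)? yes; not a Scheduled Undertaking (section 2)? yes; the establishment does not import ingredients from outside the territory? yes — 3 of 3 hold (need ≥2) → satisfied.
section 4 — Tier V Business: [Scheduled Outlet (section 5)? yes] AND [the water supply is from an approved source? yes] → satisfied.
section 1 — Tier II Premises: [the establishment undertakes on-site processing? no] OR [the operator has completed certified hygiene training? yes] → satisfied.
section 15 — Tier III Outlet: [the establishment undertakes on-site processing? no] AND [the premises are not registered with the local authority? no] AND [the operator has not completed certified hygiene training? no] → not satisfied.
section 12 — Registered Outlet: [the establishment imports ingredients from outside the territory? no] AND [not a Tier II Premises (section 1)? no] AND [Tier III Outlet (section 15)? no] → not satisfied.
section 3 — Relevant Operation: [Registered Outlet (section 12)? no] OR [the establishment handles raw meat? yes] → satisfied.
section 6 — Class-G Undertaking: [the establishment undertakes no on-site processing? yes] AND [the operator has completed certified hygiene training? yes] → satisfied.
section 7 — Senior Business: [Class-G Undertaking (section 6)? yes] AND [the establishment handles raw meat? yes] → satisfied.
section 9 — Accredited Undertaking: [the establishment does not supply food directly to the final consumer? yes] AND [Senior Business (section 7)? yes] → satisfied.
section 10 — Reportable Operation: not a Tier V Business (section 4)? no; Relevant Operation (section 3)? yes; not an Accredited Undertaking (section 9)? no — 1 of 3 hold (need ≥2) → not satisfied.

No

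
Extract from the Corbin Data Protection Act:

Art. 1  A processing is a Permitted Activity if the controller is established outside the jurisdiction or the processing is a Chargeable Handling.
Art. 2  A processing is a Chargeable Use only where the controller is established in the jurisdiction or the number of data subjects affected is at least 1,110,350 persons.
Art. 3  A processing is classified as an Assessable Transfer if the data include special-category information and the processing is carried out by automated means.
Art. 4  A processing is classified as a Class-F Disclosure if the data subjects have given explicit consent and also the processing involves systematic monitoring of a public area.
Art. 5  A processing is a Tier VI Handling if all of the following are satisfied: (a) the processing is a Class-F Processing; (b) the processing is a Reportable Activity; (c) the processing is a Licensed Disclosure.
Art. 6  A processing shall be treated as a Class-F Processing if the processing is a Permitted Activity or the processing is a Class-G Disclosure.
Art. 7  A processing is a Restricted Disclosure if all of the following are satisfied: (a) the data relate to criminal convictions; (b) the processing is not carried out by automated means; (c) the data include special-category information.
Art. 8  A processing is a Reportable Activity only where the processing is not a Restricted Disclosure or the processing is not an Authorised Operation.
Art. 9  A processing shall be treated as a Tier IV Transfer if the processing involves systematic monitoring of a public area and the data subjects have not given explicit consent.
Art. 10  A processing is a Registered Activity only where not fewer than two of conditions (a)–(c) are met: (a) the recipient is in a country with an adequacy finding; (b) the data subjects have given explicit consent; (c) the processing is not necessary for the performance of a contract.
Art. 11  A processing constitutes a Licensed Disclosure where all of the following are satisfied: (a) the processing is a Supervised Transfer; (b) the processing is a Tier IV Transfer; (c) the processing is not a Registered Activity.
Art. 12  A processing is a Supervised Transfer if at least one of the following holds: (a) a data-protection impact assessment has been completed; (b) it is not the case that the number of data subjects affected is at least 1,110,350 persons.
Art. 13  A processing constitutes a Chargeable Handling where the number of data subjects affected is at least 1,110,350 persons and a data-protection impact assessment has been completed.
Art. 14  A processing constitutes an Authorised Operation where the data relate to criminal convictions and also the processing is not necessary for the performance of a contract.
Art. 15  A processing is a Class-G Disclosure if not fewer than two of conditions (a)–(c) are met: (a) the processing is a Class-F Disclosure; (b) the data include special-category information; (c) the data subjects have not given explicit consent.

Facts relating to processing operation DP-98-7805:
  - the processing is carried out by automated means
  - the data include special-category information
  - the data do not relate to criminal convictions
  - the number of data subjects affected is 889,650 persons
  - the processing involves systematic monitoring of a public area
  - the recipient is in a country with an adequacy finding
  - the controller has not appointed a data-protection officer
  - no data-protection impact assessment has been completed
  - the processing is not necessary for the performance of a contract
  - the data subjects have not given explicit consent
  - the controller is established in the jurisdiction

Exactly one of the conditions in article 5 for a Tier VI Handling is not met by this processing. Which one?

article 13 — Chargeable Handling: [number of data subjects affected: 889,650 persons ≥ 1,110,350 persons? no] AND [a data-protection impact assessment has been completed? no] → not satisfied.
article 1 — Permitted Activity: [the controller is established outside the jurisdiction? no] OR [Chargeable Handling (article 13)? no] → not satisfied.
article 4 — Class-F Disclosure: [the data subjects have given explicit consent? no] AND [the processing involves systematic monitoring of a public area? yes] → not satisfied.
article 15 — Class-G Disclosure: Class-F Disclosure (article 4)? no; the data include special-category information? yes; the data subjects have not given explicit consent? yes — 2 of 3 hold (need ≥2) → satisfied.
article 6 — Class-F Processing: [Permitted Activity (article 1)? no] OR [Class-G Disclosure (article 15)? yes] → satisfied.
article 7 — Restricted Disclosure: [the data relate to criminal convictions? no] AND [the processing is not carried out by automated means? no] AND [the data include special-category information? yes] → not satisfied.
article 14 — Authorised Operation: [the data relate to criminal convictions? no] AND [the processing is not necessary for the performance of a contract? yes] → not satisfied.
article 8 — Reportable Activity: [not a Restricted Disclosure (article 7)? yes] OR [not an Authorised Operation (article 14)? yes] → satisfied.
article 12 — Supervised Transfer: [a data-protection impact assessment has been completed? no] OR [number of data subjects affected: 889,650 persons ≥ 1,110,350 persons? no, so negated condition yes] → satisfied.
article 9 — Tier IV Transfer: [the processing involves systematic monitoring of a public area? yes] AND [the data subjects have not given explicit consent? yes] → satisfied.
article 10 — Registered Activity: the recipient is in a country with an adequacy finding? yes; the data subjects have given explicit consent? no; the processing is not necessary for the performance of a contract? yes — 2 of 3 hold (need ≥2) → satisfied.
article 11 — Licensed Disclosure: [Supervised Transfer (article 12)? yes] AND [Tier IV Transfer (article 9)? yes] AND [not a Registered Activity (article 10)? no] → not satisfied.
article 5 — Tier VI Handling: [Class-F Processing (article 6)? yes] AND [Reportable Activity (article 8)? yes] AND [Licensed Disclosure (article 11)? no] → not satisfied.

Licensed Disclosure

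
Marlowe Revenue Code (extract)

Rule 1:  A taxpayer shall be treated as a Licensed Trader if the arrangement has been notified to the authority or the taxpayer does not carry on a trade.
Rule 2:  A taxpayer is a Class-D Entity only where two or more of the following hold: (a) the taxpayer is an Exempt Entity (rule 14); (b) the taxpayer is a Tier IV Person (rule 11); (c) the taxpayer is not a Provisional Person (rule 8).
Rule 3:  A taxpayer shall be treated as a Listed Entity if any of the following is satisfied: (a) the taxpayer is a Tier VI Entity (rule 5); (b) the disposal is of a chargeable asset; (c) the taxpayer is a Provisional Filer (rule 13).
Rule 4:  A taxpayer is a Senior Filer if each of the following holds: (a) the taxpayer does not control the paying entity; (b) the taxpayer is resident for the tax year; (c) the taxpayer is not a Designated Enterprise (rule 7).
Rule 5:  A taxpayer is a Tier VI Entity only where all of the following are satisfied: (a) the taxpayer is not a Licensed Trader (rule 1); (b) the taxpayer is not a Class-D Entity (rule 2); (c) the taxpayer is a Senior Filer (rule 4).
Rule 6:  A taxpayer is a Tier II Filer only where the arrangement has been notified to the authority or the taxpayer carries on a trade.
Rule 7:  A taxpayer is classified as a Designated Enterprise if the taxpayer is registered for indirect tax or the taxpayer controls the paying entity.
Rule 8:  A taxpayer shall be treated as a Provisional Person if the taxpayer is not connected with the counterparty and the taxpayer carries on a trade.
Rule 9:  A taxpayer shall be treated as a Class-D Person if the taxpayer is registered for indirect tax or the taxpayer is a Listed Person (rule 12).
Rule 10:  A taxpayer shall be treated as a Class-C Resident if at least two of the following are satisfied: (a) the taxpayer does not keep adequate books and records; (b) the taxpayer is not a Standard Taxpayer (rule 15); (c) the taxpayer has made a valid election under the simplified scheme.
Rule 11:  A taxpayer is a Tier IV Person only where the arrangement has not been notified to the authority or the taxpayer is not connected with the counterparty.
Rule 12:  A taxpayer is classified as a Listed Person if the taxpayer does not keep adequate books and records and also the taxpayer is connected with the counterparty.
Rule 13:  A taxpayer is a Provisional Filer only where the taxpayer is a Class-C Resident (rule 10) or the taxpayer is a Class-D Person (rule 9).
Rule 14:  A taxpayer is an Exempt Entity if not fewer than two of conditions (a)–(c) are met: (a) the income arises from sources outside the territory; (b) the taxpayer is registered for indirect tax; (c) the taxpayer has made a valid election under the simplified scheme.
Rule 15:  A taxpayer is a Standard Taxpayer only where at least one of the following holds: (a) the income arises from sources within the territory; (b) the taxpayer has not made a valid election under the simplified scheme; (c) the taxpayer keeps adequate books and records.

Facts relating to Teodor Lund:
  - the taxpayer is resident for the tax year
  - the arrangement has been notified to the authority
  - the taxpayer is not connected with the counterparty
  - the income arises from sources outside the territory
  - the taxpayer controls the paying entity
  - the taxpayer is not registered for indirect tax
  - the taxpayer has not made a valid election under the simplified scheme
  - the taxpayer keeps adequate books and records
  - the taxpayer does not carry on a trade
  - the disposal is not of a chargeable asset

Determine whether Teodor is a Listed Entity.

No

rule 1 — Licensed Trader: [the arrangement has been notified to the authority? yes] OR [the taxpayer does not carry on a trade? yes] → satisfied.
rule 14 — Exempt Entity: the income arises from sources outside the territory? yes; the taxpayer is registered for indirect tax? no; the taxpayer has made a valid election under the simplified scheme? no — 1 of 3 hold (need ≥2) → not satisfied.
rule 11 — Tier IV Person: [the arrangement has not been notified to the authority? no] OR [the taxpayer is not connected with the counterparty? yes] → satisfied.
rule 8 — Provisional Person: [the taxpayer is not connected with the counterparty? yes] AND [the taxpayer carries on a trade? no] → not satisfied.
rule 2 — Class-D Entity: Exempt Entity (rule 14)? no; Tier IV Person (rule 11)? yes; not a Provisional Person (rule 8)? yes — 2 of 3 hold (need ≥2) → satisfied.
rule 7 — Designated Enterprise: [the taxpayer is registered for indirect tax? no] OR [the taxpayer controls the paying entity? yes] → satisfied.
rule 4 — Senior Filer: [the taxpayer does not control the paying entity? no] AND [the taxpayer is resident for the tax year? yes] AND [not a Designated Enterprise (rule 7)? no] → not satisfied.
rule 5 — Tier VI Entity: [not a Licensed Trader (rule 1)? no] AND [not a Class-D Entity (rule 2)? no] AND [Senior Filer (rule 4)? no] → not satisfied.
rule 15 — Standard Taxpayer: [the income arises from sources within the territory? no] OR [the taxpayer has not made a valid election under the simplified scheme? yes] OR [the taxpayer keeps adequate books and records? yes] → satisfied.
rule 10 — Class-C Resident: the taxpayer does not keep adequate books and records? no; not a Standard Taxpayer (rule 15)? no; the taxpayer has made a valid election under the simplified scheme? no — 0 of 3 hold (need ≥2) → not satisfied.
rule 12 — Listed Person: [the taxpayer does not keep adequate books and records? no] AND [the taxpayer is connected with the counterparty? no] → not satisfied.
rule 9 — Class-D Person: [the taxpayer is registered for indirect tax? no] OR [Listed Person (rule 12)? no] → not satisfied.
rule 13 — Provisional Filer: [Class-C Resident (rule 10)? no] OR [Class-D Person (rule 9)? no] → not satisfied.
rule 3 — Listed Entity: [Tier VI Entity (rule 5)? no] OR [the disposal is of a chargeable asset? no] OR [Provisional Filer (rule 13)? no] → not satisfied.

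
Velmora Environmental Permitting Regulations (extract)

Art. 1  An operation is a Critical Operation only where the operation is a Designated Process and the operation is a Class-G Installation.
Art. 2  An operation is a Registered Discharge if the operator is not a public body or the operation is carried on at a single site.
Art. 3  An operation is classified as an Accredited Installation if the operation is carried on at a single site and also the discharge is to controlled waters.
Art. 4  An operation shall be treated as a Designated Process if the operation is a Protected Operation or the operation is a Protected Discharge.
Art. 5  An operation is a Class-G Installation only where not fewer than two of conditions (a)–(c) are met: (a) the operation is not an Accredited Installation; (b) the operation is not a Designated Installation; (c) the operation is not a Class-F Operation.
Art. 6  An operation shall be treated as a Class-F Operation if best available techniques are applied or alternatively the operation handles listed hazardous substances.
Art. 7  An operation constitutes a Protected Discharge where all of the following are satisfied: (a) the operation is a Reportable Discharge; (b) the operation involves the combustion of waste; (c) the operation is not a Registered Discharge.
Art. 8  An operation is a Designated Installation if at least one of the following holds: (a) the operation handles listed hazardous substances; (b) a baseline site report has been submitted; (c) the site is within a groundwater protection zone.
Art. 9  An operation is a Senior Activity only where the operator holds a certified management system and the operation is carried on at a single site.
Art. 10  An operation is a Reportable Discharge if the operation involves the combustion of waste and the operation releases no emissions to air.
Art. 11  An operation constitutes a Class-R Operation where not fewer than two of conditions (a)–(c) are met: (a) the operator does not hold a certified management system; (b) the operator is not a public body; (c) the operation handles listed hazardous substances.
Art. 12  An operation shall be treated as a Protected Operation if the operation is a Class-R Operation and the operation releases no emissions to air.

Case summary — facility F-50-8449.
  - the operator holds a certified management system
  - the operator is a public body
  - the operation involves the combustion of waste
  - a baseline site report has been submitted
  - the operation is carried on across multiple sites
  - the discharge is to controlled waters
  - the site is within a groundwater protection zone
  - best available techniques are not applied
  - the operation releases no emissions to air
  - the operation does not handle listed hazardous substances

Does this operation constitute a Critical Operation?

article 11 — Class-R Operation: the operator does not hold a certified management system? no; the operator is not a public body? no; the operation handles listed hazardous substances? no — 0 of 3 hold (need ≥2) → not satisfied.
article 12 — Protected Operation: [Class-R Operation (article 11)? no] AND [the operation releases no emissions to air? yes] → not satisfied.
article 10 — Reportable Discharge: [the operation involves the combustion of waste? yes] AND [the operation releases no emissions to air? yes] → satisfied.
article 2 — Registered Discharge: [the operator is not a public body? no] OR [the operation is carried on at a single site? no] → not satisfied.
article 7 — Protected Discharge: [Reportable Discharge (article 10)? yes] AND [the operation involves the combustion of waste? yes] AND [not a Registered Discharge (article 2)? yes] → satisfied.
article 4 — Designated Process: [Protected Operation (article 12)? no] OR [Protected Discharge (article 7)? yes] → satisfied.
article 3 — Accredited Installation: [the operation is carried on at a single site? no] AND [the discharge is to controlled waters? yes] → not satisfied.
article 8 — Designated Installation: [the operation handles listed hazardous substances? no] OR [a baseline site report has been submitted? yes] OR [the site is within a groundwater protection zone? yes] → satisfied.
article 6 — Class-F Operation: [best available techniques are applied? no] OR [the operation handles listed hazardous substances? no] → not satisfied.
article 5 — Class-G Installation: not an Accredited Installation (article 3)? yes; not a Designated Installation (article 8)? no; not a Class-F Operation (article 6)? yes — 2 of 3 hold (need ≥2) → satisfied.
article 1 — Critical Operation: [Designated Process (article 4)? yes] AND [Class-G Installation (article 5)? yes] → satisfied.

Yes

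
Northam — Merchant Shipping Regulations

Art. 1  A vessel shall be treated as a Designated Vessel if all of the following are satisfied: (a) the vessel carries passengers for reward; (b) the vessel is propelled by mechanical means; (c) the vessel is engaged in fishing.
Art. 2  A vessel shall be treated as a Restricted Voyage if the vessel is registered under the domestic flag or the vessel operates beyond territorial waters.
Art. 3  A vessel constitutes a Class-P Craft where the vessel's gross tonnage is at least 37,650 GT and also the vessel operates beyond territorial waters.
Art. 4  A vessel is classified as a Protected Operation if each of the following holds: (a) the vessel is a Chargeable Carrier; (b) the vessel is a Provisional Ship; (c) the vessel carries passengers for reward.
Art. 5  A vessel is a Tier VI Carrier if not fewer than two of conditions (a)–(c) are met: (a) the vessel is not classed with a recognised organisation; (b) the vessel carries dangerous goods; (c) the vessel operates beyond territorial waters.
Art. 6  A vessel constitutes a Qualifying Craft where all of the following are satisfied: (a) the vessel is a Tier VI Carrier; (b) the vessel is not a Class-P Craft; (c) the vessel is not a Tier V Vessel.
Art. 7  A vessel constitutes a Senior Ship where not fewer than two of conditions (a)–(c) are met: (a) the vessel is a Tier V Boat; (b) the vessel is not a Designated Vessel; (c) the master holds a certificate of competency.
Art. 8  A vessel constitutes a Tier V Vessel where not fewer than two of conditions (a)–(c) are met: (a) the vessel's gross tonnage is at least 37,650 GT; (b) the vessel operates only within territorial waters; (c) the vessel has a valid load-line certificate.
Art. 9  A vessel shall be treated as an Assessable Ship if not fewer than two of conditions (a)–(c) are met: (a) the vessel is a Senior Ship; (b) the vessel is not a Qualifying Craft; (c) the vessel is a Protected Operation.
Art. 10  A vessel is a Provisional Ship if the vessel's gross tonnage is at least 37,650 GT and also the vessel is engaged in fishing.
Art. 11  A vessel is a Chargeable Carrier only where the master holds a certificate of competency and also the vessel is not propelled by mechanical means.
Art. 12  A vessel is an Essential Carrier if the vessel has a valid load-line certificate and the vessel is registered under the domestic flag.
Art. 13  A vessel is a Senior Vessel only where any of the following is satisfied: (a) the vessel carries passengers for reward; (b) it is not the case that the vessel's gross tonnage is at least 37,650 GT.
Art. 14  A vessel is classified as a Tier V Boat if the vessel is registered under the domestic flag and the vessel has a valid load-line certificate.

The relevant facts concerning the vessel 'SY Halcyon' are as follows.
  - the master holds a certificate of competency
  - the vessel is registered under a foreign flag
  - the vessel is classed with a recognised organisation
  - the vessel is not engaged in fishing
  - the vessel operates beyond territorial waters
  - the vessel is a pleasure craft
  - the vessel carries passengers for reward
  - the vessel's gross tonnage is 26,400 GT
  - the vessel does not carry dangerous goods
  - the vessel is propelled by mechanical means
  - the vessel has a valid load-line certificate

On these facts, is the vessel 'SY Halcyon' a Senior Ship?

Yes

article 14 — Tier V Boat: [the vessel is registered under the domestic flag? no] AND [the vessel has a valid load-line certificate? yes] → not satisfied.
article 1 — Designated Vessel: [the vessel carries passengers for reward? yes] AND [the vessel is propelled by mechanical means? yes] AND [the vessel is engaged in fishing? no] → not satisfied.
article 7 — Senior Ship: Tier V Boat (article 14)? no; not a Designated Vessel (article 1)? yes; the master holds a certificate of competency? yes — 2 of 3 hold (need ≥2) → satisfied.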